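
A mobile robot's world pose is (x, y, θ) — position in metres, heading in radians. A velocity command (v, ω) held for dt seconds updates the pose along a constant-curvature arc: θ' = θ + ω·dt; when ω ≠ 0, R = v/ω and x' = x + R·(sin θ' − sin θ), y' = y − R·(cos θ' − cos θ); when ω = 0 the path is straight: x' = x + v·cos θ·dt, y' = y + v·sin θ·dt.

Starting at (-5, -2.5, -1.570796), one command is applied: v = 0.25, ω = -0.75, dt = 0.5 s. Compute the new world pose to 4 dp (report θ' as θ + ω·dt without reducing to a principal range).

θ' = -1.5708 + -0.75·0.5 = -1.9458
R = v/ω = 0.25/-0.75 = -0.3333
x' = -5 + -0.3333·(sin -1.9458 − sin -1.5708) = -5.0232
y' = -2.5 − -0.3333·(cos -1.9458 − cos -1.5708) = -2.6221

(-5.0232, -2.6221, -1.9458)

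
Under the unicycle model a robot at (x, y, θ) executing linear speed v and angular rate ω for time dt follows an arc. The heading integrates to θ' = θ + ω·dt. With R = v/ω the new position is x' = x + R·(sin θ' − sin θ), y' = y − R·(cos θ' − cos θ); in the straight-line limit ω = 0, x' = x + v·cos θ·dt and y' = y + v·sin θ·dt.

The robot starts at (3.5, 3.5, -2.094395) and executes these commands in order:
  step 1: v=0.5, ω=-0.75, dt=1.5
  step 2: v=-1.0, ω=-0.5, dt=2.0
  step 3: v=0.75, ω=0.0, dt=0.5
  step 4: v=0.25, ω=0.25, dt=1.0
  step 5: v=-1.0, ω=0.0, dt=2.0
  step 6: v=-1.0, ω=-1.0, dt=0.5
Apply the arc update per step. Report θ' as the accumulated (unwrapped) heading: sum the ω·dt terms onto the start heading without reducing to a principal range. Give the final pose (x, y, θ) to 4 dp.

step 1: θ'=-3.2194 (R=-0.6667) → pose (2.8708, 3.1687, -3.2194)
step 2: θ'=-4.2194 (R=2.0000) → pose (4.4772, 2.1213, -4.2194)
step 3: θ'=-4.2194 (straight) → pose (4.2998, 2.4516, -4.2194)
step 4: θ'=-3.9694 (R=1.0000) → pose (4.1553, 2.6548, -3.9694)
step 5: θ'=-3.9694 (straight) → pose (5.5083, 1.1819, -3.9694)
step 6: θ'=-4.4694 (R=1.0000) → pose (5.7424, 0.7461, -4.4694)

(5.7424, 0.7461, -4.4694)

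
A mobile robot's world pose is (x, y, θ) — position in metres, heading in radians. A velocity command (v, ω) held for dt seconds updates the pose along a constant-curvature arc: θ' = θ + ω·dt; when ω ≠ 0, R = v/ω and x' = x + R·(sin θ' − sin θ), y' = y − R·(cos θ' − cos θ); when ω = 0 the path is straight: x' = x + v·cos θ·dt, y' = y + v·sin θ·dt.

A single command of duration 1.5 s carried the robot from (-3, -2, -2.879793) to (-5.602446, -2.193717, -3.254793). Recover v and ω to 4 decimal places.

v = 1.7500, ω = -0.2500

Δθ = -3.254793 − -2.879793 = -0.375000
ω = Δθ/dt = -0.375000/1.5 = -0.2500
R = Δx/(sin θ' − sin θ) = -7.0000
v = R·ω = -7.0000·-0.2500 = 1.7500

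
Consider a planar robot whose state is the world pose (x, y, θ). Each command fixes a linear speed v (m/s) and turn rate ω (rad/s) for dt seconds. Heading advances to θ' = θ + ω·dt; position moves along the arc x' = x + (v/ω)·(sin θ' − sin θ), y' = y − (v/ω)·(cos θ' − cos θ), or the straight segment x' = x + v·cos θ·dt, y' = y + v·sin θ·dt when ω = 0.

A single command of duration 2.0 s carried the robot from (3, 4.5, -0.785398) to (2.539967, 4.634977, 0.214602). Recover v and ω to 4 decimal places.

Δθ = 0.214602 − -0.785398 = 1.000000
ω = Δθ/dt = 1.000000/2.0 = 0.5000
R = Δx/(sin θ' − sin θ) = -0.5000
v = R·ω = -0.5000·0.5000 = -0.2500

v = -0.2500, ω = 0.5000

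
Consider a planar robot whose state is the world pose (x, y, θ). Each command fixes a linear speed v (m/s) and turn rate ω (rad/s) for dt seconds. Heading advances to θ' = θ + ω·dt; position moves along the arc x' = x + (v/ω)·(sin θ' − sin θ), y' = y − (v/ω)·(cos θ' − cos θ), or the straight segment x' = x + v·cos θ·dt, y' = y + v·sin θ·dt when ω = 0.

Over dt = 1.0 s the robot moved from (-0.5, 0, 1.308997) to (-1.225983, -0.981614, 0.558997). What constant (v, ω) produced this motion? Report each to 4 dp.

v = -1.2500, ω = -0.7500

Δθ = 0.558997 − 1.308997 = -0.750000
ω = Δθ/dt = -0.750000/1.0 = -0.7500
R = −Δy/(cos θ' − cos θ) = 1.6667
v = R·ω = 1.6667·-0.7500 = -1.2500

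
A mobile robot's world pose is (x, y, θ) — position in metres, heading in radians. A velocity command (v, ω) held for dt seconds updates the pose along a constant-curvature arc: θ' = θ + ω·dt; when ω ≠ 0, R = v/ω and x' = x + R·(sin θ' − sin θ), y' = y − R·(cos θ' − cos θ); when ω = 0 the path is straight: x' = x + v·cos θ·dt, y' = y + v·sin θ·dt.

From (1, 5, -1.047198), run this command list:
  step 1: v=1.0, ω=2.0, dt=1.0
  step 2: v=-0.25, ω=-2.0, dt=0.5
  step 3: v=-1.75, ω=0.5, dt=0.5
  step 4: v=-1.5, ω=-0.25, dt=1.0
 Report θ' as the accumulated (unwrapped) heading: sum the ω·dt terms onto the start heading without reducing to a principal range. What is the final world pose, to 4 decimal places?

(-0.6289, 4.7238, -0.0472)

step 1: θ'=0.9528 (R=0.5000) → pose (1.8405, 4.9603, 0.9528)
step 2: θ'=-0.0472 (R=0.1250) → pose (1.7328, 4.9079, -0.0472)
step 3: θ'=0.2028 (R=-3.5000) → pose (0.8627, 4.8400, 0.2028)
step 4: θ'=-0.0472 (R=6.0000) → pose (-0.6289, 4.7238, -0.0472)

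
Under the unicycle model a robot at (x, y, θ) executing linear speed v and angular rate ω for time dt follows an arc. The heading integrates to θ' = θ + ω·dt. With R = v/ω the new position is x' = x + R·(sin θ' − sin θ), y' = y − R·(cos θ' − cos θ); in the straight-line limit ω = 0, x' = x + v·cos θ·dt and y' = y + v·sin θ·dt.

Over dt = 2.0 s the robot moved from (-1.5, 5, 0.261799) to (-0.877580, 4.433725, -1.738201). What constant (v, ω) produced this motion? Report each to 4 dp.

Δθ = -1.738201 − 0.261799 = -2.000000
ω = Δθ/dt = -2.000000/2.0 = -1.0000
R = Δx/(sin θ' − sin θ) = -0.5000
v = R·ω = -0.5000·-1.0000 = 0.5000

v = 0.5000, ω = -1.0000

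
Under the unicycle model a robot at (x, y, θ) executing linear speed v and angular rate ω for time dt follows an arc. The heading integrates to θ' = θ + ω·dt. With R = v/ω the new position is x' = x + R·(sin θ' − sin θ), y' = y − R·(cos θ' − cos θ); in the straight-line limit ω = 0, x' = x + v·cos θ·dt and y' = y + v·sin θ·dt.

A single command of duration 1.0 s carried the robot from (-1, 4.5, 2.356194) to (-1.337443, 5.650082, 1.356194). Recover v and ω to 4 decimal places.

Δθ = 1.356194 − 2.356194 = -1.000000
ω = Δθ/dt = -1.000000/1.0 = -1.0000
R = −Δy/(cos θ' − cos θ) = -1.2500
v = R·ω = -1.2500·-1.0000 = 1.2500

v = 1.2500, ω = -1.0000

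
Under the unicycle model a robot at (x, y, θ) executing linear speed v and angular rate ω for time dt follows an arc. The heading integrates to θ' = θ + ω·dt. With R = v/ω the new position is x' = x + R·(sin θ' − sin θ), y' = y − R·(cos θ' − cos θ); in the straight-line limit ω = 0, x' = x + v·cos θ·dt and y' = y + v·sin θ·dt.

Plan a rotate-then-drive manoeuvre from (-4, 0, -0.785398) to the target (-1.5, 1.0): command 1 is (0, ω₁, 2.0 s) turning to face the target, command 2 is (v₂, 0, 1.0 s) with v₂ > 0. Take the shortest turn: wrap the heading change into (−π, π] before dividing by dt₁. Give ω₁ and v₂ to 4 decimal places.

heading to target = atan2(1−0, -1.5−-4) = 0.3805
Δθ = wrap(0.3805 − -0.7854) = 1.1659; ω₁ = Δθ/dt₁ = 0.5830
distance = √((-1.5−-4)² + (1−0)²) = 2.6926; v₂ = distance/dt₂ = 2.6926

ω₁ = 0.5830, v₂ = 2.6926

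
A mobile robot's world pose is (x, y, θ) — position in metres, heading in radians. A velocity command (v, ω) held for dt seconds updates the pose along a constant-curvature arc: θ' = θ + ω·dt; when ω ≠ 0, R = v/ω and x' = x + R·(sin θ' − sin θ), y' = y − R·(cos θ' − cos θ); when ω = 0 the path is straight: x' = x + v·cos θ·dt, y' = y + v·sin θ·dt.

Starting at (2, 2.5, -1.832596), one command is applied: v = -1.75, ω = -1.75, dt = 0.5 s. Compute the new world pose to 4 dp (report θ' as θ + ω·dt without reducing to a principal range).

θ' = -1.8326 + -1.75·0.5 = -2.7076
R = v/ω = -1.75/-1.75 = 1.0000
x' = 2 + 1.0000·(sin -2.7076 − sin -1.8326) = 2.5454
y' = 2.5 − 1.0000·(cos -2.7076 − cos -1.8326) = 3.1485

(2.5454, 3.1485, -2.7076)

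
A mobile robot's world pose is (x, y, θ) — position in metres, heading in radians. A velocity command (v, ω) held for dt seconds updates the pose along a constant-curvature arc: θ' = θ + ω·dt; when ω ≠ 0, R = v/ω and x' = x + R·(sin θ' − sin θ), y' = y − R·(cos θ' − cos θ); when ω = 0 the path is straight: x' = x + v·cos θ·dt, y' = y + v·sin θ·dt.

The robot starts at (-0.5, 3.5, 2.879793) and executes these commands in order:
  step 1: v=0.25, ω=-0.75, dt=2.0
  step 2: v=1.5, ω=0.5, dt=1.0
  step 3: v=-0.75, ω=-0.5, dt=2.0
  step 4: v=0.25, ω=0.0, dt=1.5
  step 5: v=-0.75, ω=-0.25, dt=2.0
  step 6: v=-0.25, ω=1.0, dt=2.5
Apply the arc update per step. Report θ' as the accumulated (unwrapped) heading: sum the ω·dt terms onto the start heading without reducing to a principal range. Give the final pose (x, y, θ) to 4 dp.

(-2.0342, 2.8960, 2.8798)

step 1: θ'=1.3798 (R=-0.3333) → pose (-0.7410, 3.8853, 1.3798)
step 2: θ'=1.8798 (R=3.0000) → pose (-0.8285, 5.3671, 1.8798)
step 3: θ'=0.8798 (R=1.5000) → pose (-1.1016, 3.9550, 0.8798)
step 4: θ'=0.8798 (straight) → pose (-0.8626, 4.2440, 0.8798)
step 5: θ'=0.3798 (R=3.0000) → pose (-2.0622, 3.3697, 0.3798)
step 6: θ'=2.8798 (R=-0.2500) → pose (-2.0342, 2.8960, 2.8798)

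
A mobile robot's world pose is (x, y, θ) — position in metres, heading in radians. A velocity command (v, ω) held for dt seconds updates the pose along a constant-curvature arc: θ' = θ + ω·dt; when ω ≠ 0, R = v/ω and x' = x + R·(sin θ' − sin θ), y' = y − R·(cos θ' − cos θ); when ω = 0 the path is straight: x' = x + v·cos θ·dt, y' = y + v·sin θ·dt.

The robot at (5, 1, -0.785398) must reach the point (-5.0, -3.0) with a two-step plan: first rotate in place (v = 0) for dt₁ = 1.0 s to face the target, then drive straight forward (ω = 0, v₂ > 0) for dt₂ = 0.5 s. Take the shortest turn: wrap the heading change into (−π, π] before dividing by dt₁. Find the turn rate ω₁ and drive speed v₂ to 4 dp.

ω₁ = -1.9757, v₂ = 21.5407

heading to target = atan2(-3−1, -5−5) = -2.7611
Δθ = wrap(-2.7611 − -0.7854) = -1.9757; ω₁ = Δθ/dt₁ = -1.9757
distance = √((-5−5)² + (-3−1)²) = 10.7703; v₂ = distance/dt₂ = 21.5407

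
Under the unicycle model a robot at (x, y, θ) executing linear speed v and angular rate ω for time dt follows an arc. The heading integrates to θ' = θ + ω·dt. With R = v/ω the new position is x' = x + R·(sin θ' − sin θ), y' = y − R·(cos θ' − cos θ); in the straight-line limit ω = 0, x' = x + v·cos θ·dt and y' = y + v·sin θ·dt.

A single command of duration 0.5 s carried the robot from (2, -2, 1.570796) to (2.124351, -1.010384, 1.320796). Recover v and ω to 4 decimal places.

v = 2.0000, ω = -0.5000

Δθ = 1.320796 − 1.570796 = -0.250000
ω = Δθ/dt = -0.250000/0.5 = -0.5000
R = −Δy/(cos θ' − cos θ) = -4.0000
v = R·ω = -4.0000·-0.5000 = 2.0000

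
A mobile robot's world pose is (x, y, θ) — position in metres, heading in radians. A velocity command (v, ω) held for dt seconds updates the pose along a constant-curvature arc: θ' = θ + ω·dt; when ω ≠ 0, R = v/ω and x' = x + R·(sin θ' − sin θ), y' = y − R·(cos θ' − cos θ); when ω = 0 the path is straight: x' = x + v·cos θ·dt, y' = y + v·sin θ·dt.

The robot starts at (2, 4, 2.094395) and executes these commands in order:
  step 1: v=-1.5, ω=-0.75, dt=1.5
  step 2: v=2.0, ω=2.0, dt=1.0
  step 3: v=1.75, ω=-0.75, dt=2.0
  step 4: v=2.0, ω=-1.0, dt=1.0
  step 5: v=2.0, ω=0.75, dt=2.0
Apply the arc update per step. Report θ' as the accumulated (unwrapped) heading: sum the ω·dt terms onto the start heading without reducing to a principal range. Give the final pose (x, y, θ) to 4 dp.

step 1: θ'=0.9694 (R=2.0000) → pose (1.9170, 1.8684, 0.9694)
step 2: θ'=2.9694 (R=1.0000) → pose (1.2638, 3.4194, 2.9694)
step 3: θ'=1.4694 (R=-2.3333) → pose (-0.6577, 5.9544, 1.4694)
step 4: θ'=0.4694 (R=-2.0000) → pose (0.4273, 7.5357, 0.4694)
step 5: θ'=1.9694 (R=2.6667) → pose (1.6787, 10.9489, 1.9694)

(1.6787, 10.9489, 1.9694)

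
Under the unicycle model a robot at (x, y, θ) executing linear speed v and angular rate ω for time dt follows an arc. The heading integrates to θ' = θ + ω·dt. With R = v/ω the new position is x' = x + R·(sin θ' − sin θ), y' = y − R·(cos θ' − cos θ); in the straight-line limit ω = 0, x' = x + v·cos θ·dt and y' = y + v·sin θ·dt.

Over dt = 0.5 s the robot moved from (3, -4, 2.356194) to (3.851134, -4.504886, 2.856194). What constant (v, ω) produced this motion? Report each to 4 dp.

v = -2.0000, ω = 1.0000

Δθ = 2.856194 − 2.356194 = 0.500000
ω = Δθ/dt = 0.500000/0.5 = 1.0000
R = Δx/(sin θ' − sin θ) = -2.0000
v = R·ω = -2.0000·1.0000 = -2.0000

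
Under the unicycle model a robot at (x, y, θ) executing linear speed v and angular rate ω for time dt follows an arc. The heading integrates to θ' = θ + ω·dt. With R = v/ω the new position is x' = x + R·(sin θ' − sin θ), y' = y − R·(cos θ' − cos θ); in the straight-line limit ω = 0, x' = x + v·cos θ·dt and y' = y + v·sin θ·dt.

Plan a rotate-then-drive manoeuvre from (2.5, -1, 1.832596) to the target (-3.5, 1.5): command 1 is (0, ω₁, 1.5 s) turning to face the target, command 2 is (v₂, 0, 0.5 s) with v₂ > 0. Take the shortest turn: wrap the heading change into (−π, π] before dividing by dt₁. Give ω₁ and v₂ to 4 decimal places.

ω₁ = 0.6095, v₂ = 13.0000

heading to target = atan2(1.5−-1, -3.5−2.5) = 2.7468
Δθ = wrap(2.7468 − 1.8326) = 0.9142; ω₁ = Δθ/dt₁ = 0.6095
distance = √((-3.5−2.5)² + (1.5−-1)²) = 6.5000; v₂ = distance/dt₂ = 13.0000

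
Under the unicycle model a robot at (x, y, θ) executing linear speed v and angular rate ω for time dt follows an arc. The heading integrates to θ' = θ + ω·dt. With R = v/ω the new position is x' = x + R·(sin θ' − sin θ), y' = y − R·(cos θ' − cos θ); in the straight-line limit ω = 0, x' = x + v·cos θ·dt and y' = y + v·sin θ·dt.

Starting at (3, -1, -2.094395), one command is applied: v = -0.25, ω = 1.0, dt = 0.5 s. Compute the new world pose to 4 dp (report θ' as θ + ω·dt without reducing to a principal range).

(3.0334, -0.8809, -1.5944)

θ' = -2.0944 + 1.0·0.5 = -1.5944
R = v/ω = -0.25/1.0 = -0.2500
x' = 3 + -0.2500·(sin -1.5944 − sin -2.0944) = 3.0334
y' = -1 − -0.2500·(cos -1.5944 − cos -2.0944) = -0.8809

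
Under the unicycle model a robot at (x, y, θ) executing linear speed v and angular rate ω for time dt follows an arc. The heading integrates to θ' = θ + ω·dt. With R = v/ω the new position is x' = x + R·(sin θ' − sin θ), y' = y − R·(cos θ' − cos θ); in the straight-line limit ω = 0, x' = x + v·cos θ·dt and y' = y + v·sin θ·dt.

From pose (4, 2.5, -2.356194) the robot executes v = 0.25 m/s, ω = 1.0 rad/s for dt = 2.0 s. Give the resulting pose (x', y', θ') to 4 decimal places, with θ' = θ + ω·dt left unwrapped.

θ' = -2.3562 + 1.0·2.0 = -0.3562
R = v/ω = 0.25/1.0 = 0.2500
x' = 4 + 0.2500·(sin -0.3562 − sin -2.3562) = 4.0896
y' = 2.5 − 0.2500·(cos -0.3562 − cos -2.3562) = 2.0889

(4.0896, 2.0889, -0.3562)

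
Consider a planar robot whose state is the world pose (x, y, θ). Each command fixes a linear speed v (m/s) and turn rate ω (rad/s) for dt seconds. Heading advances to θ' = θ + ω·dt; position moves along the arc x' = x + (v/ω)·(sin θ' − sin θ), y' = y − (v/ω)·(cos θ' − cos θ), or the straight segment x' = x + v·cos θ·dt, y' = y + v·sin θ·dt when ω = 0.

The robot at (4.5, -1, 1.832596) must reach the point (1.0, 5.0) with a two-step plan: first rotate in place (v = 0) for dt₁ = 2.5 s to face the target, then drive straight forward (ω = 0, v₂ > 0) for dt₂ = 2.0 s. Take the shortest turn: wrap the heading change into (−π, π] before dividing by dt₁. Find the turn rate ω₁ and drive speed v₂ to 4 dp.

ω₁ = 0.1065, v₂ = 3.4731

heading to target = atan2(5−-1, 1−4.5) = 2.0989
Δθ = wrap(2.0989 − 1.8326) = 0.2663; ω₁ = Δθ/dt₁ = 0.1065
distance = √((1−4.5)² + (5−-1)²) = 6.9462; v₂ = distance/dt₂ = 3.4731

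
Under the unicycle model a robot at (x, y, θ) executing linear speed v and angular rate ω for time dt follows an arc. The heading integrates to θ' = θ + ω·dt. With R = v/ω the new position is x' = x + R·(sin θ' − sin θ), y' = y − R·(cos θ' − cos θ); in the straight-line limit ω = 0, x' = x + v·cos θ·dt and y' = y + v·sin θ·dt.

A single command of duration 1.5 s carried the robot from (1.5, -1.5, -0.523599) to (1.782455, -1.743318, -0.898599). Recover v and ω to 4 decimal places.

Δθ = -0.898599 − -0.523599 = -0.375000
ω = Δθ/dt = -0.375000/1.5 = -0.2500
R = Δx/(sin θ' − sin θ) = -1.0000
v = R·ω = -1.0000·-0.2500 = 0.2500

v = 0.2500, ω = -0.2500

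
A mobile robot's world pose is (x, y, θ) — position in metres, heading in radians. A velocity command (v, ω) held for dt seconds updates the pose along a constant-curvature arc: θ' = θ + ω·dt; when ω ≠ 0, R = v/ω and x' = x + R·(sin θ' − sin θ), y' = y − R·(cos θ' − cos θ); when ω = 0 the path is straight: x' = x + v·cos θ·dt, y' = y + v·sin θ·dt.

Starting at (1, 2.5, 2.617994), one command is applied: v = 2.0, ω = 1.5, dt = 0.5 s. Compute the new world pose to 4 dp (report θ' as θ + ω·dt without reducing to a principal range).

θ' = 2.6180 + 1.5·0.5 = 3.3680
R = v/ω = 2.0/1.5 = 1.3333
x' = 1 + 1.3333·(sin 3.3680 − sin 2.6180) = 0.0340
y' = 2.5 − 1.3333·(cos 3.3680 − cos 2.6180) = 2.6446

(0.0340, 2.6446, 3.3680)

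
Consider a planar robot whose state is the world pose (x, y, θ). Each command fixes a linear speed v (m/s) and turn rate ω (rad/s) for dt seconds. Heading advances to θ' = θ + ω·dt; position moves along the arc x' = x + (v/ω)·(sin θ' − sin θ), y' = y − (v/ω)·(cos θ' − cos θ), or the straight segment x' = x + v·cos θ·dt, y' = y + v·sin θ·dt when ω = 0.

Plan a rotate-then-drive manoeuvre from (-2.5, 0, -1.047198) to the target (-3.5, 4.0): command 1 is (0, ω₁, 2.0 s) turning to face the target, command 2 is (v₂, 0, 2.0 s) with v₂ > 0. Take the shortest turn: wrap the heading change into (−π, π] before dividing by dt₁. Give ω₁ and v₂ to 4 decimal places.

heading to target = atan2(4−0, -3.5−-2.5) = 1.8158
Δθ = wrap(1.8158 − -1.0472) = 2.8630; ω₁ = Δθ/dt₁ = 1.4315
distance = √((-3.5−-2.5)² + (4−0)²) = 4.1231; v₂ = distance/dt₂ = 2.0616

ω₁ = 1.4315, v₂ = 2.0616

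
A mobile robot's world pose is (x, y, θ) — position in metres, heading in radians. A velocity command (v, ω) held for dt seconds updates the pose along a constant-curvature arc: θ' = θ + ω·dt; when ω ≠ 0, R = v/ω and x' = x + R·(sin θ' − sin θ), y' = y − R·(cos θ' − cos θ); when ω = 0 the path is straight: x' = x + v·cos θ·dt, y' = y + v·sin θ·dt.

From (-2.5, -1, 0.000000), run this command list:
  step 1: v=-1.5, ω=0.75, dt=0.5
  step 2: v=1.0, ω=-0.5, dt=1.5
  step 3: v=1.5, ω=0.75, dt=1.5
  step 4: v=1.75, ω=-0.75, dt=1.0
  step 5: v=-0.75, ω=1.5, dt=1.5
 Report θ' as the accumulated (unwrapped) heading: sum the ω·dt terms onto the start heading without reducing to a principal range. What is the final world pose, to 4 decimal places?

step 1: θ'=0.3750 (R=-2.0000) → pose (-3.2325, -1.1390, 0.3750)
step 2: θ'=-0.3750 (R=-2.0000) → pose (-1.7675, -1.1390, -0.3750)
step 3: θ'=0.7500 (R=2.0000) → pose (0.3284, -0.7413, 0.7500)
step 4: θ'=0.0000 (R=-2.3333) → pose (1.9189, -0.1153, 0.0000)
step 5: θ'=2.2500 (R=-0.5000) → pose (1.5298, -0.9294, 2.2500)

(1.5298, -0.9294, 2.2500)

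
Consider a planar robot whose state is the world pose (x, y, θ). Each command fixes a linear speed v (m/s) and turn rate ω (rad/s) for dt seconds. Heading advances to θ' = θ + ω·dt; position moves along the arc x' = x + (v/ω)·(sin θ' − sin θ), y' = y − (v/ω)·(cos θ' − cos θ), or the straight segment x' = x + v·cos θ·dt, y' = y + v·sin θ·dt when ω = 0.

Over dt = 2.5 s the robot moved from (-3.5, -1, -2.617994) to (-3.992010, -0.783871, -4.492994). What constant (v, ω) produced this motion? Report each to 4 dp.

v = 0.2500, ω = -0.7500

Δθ = -4.492994 − -2.617994 = -1.875000
ω = Δθ/dt = -1.875000/2.5 = -0.7500
R = Δx/(sin θ' − sin θ) = -0.3333
v = R·ω = -0.3333·-0.7500 = 0.2500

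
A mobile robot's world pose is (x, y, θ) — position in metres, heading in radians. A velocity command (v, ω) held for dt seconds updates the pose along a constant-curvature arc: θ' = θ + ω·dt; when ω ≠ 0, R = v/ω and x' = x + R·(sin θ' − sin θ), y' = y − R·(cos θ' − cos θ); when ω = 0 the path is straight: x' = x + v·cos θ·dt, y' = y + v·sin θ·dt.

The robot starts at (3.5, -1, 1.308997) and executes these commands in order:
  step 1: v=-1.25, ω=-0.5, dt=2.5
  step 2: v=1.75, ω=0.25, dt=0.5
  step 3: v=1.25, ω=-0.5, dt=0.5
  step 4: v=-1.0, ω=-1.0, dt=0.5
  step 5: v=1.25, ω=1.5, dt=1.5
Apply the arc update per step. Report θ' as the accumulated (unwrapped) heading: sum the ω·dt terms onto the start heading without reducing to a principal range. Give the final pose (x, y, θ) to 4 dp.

(3.5274, -1.7546, 1.6840)

step 1: θ'=0.0590 (R=2.5000) → pose (1.2326, -2.8486, 0.0590)
step 2: θ'=0.1840 (R=7.0000) → pose (2.1006, -2.7426, 0.1840)
step 3: θ'=-0.0660 (R=-2.5000) → pose (2.7229, -2.7059, -0.0660)
step 4: θ'=-0.5660 (R=1.0000) → pose (2.2526, -2.5521, -0.5660)
step 5: θ'=1.6840 (R=0.8333) → pose (3.5274, -1.7546, 1.6840)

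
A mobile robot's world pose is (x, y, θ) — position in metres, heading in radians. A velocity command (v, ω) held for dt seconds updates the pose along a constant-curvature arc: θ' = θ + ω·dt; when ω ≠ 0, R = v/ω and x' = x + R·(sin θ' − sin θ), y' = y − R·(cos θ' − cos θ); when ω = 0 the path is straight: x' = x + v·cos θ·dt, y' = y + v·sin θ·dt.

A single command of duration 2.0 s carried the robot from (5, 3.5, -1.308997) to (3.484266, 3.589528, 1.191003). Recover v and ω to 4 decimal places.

v = -1.0000, ω = 1.2500

Δθ = 1.191003 − -1.308997 = 2.500000
ω = Δθ/dt = 2.500000/2.0 = 1.2500
R = Δx/(sin θ' − sin θ) = -0.8000
v = R·ω = -0.8000·1.2500 = -1.0000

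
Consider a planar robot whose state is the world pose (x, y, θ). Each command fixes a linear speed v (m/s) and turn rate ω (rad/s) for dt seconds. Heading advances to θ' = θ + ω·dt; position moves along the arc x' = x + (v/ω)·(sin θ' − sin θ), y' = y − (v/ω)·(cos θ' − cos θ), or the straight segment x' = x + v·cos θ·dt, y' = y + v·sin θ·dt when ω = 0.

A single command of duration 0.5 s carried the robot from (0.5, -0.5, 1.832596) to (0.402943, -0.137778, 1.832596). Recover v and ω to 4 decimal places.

v = 0.7500, ω = 0.0000

Δθ = 1.832596 − 1.832596 = 0.000000
ω = Δθ/dt = 0.000000/0.5 = 0.0000
ω = 0 → v = (Δx·cos θ + Δy·sin θ)/dt = 0.7500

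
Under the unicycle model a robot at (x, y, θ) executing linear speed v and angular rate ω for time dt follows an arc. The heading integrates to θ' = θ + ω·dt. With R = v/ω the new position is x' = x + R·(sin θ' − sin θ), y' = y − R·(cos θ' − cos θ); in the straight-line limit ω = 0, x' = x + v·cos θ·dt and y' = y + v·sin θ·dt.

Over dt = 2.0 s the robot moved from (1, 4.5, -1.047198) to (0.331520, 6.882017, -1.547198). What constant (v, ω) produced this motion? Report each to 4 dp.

v = -1.2500, ω = -0.2500

Δθ = -1.547198 − -1.047198 = -0.500000
ω = Δθ/dt = -0.500000/2.0 = -0.2500
R = −Δy/(cos θ' − cos θ) = 5.0000
v = R·ω = 5.0000·-0.2500 = -1.2500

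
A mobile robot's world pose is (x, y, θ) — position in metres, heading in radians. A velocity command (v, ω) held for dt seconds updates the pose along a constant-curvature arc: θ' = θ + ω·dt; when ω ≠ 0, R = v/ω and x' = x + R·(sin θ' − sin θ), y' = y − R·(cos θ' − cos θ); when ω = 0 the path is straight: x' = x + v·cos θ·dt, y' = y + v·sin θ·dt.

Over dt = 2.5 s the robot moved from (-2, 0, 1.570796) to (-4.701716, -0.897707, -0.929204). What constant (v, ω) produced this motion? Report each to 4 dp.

v = -1.5000, ω = -1.0000

Δθ = -0.929204 − 1.570796 = -2.500000
ω = Δθ/dt = -2.500000/2.5 = -1.0000
R = Δx/(sin θ' − sin θ) = 1.5000
v = R·ω = 1.5000·-1.0000 = -1.5000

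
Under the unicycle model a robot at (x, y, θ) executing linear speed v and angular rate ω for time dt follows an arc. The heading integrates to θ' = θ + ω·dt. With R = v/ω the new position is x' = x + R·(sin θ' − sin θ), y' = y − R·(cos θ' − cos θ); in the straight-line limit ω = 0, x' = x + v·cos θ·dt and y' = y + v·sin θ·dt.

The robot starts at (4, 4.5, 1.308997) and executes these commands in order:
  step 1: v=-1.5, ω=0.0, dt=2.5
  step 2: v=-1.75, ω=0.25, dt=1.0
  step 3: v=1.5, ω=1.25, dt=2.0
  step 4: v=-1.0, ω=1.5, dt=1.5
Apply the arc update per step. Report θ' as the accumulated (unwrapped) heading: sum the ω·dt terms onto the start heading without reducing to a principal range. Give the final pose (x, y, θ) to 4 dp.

step 1: θ'=1.3090 (straight) → pose (3.0294, 0.8778, 1.3090)
step 2: θ'=1.5590 (R=-7.0000) → pose (2.7914, -0.8514, 1.5590)
step 3: θ'=4.0590 (R=1.2000) → pose (0.6386, -0.1077, 4.0590)
step 4: θ'=6.3090 (R=-0.6667) → pose (0.0921, 0.9640, 6.3090)

(0.0921, 0.9640, 6.3090)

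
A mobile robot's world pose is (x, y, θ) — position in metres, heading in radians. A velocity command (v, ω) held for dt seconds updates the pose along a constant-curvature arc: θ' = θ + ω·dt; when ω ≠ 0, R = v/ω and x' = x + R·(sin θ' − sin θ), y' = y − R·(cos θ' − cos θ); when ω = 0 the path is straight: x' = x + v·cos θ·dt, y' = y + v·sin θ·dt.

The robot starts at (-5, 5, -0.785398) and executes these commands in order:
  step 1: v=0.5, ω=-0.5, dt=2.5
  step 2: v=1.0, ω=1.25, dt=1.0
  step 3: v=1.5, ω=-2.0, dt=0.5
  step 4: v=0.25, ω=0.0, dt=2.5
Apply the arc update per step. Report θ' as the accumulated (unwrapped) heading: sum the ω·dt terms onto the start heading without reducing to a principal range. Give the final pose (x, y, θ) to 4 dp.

step 1: θ'=-2.0354 (R=-1.0000) → pose (-4.8131, 3.8448, -2.0354)
step 2: θ'=-0.7854 (R=0.8000) → pose (-4.6636, 2.9207, -0.7854)
step 3: θ'=-1.7854 (R=-0.7500) → pose (-4.4611, 2.2306, -1.7854)
step 4: θ'=-1.7854 (straight) → pose (-4.5942, 1.6200, -1.7854)

(-4.5942, 1.6200, -1.7854)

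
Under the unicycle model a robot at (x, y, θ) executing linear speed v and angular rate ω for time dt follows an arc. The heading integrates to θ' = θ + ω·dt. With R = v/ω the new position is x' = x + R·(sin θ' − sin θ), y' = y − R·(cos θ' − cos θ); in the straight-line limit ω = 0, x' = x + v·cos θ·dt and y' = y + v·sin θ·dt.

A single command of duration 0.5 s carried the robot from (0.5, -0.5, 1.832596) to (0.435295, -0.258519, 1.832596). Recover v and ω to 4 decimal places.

Δθ = 1.832596 − 1.832596 = 0.000000
ω = Δθ/dt = 0.000000/0.5 = 0.0000
ω = 0 → v = (Δx·cos θ + Δy·sin θ)/dt = 0.5000

v = 0.5000, ω = 0.0000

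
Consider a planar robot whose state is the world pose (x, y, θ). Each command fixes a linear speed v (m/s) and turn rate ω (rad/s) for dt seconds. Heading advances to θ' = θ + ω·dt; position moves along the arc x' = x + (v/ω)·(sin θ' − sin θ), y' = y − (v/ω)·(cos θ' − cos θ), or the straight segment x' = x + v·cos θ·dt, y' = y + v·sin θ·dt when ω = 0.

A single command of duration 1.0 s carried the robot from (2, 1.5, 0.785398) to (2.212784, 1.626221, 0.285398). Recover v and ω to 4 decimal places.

Δθ = 0.285398 − 0.785398 = -0.500000
ω = Δθ/dt = -0.500000/1.0 = -0.5000
R = Δx/(sin θ' − sin θ) = -0.5000
v = R·ω = -0.5000·-0.5000 = 0.2500

v = 0.2500, ω = -0.5000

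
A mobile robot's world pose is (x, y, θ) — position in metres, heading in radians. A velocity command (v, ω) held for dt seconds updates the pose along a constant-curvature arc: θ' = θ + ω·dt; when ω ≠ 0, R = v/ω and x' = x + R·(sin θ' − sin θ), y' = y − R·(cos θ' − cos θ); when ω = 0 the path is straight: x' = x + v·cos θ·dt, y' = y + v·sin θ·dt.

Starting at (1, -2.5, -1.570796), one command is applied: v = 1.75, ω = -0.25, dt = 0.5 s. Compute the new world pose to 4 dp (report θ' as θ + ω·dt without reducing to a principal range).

(0.9454, -3.3727, -1.6958)

θ' = -1.5708 + -0.25·0.5 = -1.6958
R = v/ω = 1.75/-0.25 = -7.0000
x' = 1 + -7.0000·(sin -1.6958 − sin -1.5708) = 0.9454
y' = -2.5 − -7.0000·(cos -1.6958 − cos -1.5708) = -3.3727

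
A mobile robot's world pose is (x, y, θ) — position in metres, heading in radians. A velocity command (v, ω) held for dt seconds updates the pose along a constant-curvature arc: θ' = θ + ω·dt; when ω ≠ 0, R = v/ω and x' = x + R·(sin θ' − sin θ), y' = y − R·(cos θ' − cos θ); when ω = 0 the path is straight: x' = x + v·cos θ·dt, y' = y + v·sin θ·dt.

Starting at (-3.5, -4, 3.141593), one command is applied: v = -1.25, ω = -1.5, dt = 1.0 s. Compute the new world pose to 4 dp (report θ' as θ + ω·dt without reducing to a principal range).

(-2.6688, -4.7744, 1.6416)

θ' = 3.1416 + -1.5·1.0 = 1.6416
R = v/ω = -1.25/-1.5 = 0.8333
x' = -3.5 + 0.8333·(sin 1.6416 − sin 3.1416) = -2.6688
y' = -4 − 0.8333·(cos 1.6416 − cos 3.1416) = -4.7744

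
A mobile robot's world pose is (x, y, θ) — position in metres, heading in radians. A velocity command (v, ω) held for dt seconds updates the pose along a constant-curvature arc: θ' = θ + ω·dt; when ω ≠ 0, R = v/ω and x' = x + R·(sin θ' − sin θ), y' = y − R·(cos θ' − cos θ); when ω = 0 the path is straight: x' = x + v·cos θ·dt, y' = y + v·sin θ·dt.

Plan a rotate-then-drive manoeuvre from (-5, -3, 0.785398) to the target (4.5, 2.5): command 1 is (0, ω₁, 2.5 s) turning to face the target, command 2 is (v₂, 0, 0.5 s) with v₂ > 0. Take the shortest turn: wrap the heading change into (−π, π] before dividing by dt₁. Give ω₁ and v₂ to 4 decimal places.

ω₁ = -0.1042, v₂ = 21.9545

heading to target = atan2(2.5−-3, 4.5−-5) = 0.5248
Δθ = wrap(0.5248 − 0.7854) = -0.2606; ω₁ = Δθ/dt₁ = -0.1042
distance = √((4.5−-5)² + (2.5−-3)²) = 10.9772; v₂ = distance/dt₂ = 21.9545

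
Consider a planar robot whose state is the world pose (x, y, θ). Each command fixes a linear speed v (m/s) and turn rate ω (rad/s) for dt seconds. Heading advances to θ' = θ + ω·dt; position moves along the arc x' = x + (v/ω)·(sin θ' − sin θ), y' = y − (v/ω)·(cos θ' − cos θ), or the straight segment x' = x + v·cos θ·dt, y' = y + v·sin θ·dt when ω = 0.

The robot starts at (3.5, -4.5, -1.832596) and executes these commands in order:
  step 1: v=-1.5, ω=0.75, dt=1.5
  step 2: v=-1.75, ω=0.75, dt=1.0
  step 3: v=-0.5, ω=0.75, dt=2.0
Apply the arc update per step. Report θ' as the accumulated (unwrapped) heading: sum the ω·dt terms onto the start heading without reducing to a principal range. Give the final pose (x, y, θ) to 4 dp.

(0.6144, -2.5516, 1.5424)

step 1: θ'=-0.7076 (R=-2.0000) → pose (2.8682, -2.4625, -0.7076)
step 2: θ'=0.0424 (R=-2.3333) → pose (1.2526, -1.9044, 0.0424)
step 3: θ'=1.5424 (R=-0.6667) → pose (0.6144, -2.5516, 1.5424)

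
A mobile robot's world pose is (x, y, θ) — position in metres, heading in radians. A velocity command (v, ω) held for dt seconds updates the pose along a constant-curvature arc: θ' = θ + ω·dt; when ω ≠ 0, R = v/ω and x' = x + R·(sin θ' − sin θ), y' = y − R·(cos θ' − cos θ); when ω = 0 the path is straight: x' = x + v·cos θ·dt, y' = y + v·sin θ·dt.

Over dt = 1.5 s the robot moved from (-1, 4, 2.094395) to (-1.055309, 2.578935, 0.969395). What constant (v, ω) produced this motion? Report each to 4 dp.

Δθ = 0.969395 − 2.094395 = -1.125000
ω = Δθ/dt = -1.125000/1.5 = -0.7500
R = −Δy/(cos θ' − cos θ) = 1.3333
v = R·ω = 1.3333·-0.7500 = -1.0000

v = -1.0000, ω = -0.7500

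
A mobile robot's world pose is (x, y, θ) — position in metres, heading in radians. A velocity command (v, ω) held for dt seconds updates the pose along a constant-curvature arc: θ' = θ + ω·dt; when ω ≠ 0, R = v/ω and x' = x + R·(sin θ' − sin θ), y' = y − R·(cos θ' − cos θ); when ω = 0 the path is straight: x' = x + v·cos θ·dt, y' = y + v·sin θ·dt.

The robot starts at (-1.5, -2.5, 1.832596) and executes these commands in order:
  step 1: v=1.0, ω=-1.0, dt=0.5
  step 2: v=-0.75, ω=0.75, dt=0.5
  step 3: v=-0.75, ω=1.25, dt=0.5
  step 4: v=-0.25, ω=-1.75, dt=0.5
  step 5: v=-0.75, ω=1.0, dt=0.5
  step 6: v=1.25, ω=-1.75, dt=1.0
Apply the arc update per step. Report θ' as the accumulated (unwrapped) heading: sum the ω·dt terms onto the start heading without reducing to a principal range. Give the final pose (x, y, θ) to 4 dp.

(-0.7610, -2.2238, 0.2076)

step 1: θ'=1.3326 (R=-1.0000) → pose (-1.5058, -2.0052, 1.3326)
step 2: θ'=1.7076 (R=-1.0000) → pose (-1.5247, -2.3776, 1.7076)
step 3: θ'=2.3326 (R=-0.6000) → pose (-1.3645, -2.7099, 2.3326)
step 4: θ'=1.4576 (R=0.1429) → pose (-1.3259, -2.8246, 1.4576)
step 5: θ'=1.9576 (R=-0.7500) → pose (-1.2753, -3.1922, 1.9576)
step 6: θ'=0.2076 (R=-0.7143) → pose (-0.7610, -2.2238, 0.2076)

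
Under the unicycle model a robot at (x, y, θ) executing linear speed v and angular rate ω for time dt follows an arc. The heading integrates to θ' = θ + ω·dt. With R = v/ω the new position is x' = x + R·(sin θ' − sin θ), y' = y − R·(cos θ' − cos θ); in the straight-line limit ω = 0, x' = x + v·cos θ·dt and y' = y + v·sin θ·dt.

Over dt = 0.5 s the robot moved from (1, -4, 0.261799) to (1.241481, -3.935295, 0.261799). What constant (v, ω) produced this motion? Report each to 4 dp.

v = 0.5000, ω = 0.0000

Δθ = 0.261799 − 0.261799 = 0.000000
ω = Δθ/dt = 0.000000/0.5 = 0.0000
ω = 0 → v = (Δx·cos θ + Δy·sin θ)/dt = 0.5000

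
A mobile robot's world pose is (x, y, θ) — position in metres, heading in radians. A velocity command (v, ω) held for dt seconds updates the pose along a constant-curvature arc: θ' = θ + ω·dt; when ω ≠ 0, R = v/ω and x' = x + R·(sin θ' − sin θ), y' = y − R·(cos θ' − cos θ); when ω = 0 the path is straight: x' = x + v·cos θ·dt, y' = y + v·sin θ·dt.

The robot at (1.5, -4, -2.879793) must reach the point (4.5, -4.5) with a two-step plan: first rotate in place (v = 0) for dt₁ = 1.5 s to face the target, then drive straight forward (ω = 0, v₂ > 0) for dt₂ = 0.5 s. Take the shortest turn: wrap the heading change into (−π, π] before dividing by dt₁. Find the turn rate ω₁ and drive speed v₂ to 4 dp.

ω₁ = 1.8098, v₂ = 6.0828

heading to target = atan2(-4.5−-4, 4.5−1.5) = -0.1651
Δθ = wrap(-0.1651 − -2.8798) = 2.7146; ω₁ = Δθ/dt₁ = 1.8098
distance = √((4.5−1.5)² + (-4.5−-4)²) = 3.0414; v₂ = distance/dt₂ = 6.0828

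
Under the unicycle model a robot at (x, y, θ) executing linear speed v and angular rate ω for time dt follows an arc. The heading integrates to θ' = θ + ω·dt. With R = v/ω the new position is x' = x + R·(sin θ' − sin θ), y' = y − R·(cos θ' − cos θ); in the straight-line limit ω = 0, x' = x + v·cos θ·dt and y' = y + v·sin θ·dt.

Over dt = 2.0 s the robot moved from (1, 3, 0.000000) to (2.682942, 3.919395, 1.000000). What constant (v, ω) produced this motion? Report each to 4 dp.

v = 1.0000, ω = 0.5000

Δθ = 1.000000 − 0.000000 = 1.000000
ω = Δθ/dt = 1.000000/2.0 = 0.5000
R = Δx/(sin θ' − sin θ) = 2.0000
v = R·ω = 2.0000·0.5000 = 1.0000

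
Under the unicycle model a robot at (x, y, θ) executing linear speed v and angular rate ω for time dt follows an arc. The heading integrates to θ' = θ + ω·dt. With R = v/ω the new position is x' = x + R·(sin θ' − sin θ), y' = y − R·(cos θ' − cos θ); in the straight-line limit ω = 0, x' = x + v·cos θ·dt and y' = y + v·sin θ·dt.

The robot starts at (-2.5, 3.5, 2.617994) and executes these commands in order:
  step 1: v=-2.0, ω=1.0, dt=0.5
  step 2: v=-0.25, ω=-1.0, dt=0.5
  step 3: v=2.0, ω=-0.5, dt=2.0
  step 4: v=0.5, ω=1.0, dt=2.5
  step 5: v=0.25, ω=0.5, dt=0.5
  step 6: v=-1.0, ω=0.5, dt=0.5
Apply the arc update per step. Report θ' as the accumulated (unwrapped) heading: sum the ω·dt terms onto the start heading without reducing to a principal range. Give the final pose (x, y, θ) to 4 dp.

step 1: θ'=3.1180 (R=-2.0000) → pose (-1.5472, 3.2326, 3.1180)
step 2: θ'=2.6180 (R=0.2500) → pose (-1.4281, 3.1992, 2.6180)
step 3: θ'=1.6180 (R=-4.0000) → pose (-3.4236, 6.4746, 1.6180)
step 4: θ'=4.1180 (R=0.5000) → pose (-4.3373, 6.7310, 4.1180)
step 5: θ'=4.3680 (R=0.5000) → pose (-4.3937, 6.6198, 4.3680)
step 6: θ'=4.6180 (R=-2.0000) → pose (-4.2852, 7.1065, 4.6180)

(-4.2852, 7.1065, 4.6180)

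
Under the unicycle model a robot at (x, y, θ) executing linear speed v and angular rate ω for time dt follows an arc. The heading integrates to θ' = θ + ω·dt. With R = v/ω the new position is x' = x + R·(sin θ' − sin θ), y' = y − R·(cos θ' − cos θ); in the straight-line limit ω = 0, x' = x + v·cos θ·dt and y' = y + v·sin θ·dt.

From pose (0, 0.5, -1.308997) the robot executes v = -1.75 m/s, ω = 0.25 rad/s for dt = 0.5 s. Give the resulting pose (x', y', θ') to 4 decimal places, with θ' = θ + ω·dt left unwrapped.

(-0.2786, 1.3289, -1.1840)

θ' = -1.3090 + 0.25·0.5 = -1.1840
R = v/ω = -1.75/0.25 = -7.0000
x' = 0 + -7.0000·(sin -1.1840 − sin -1.3090) = -0.2786
y' = 0.5 − -7.0000·(cos -1.1840 − cos -1.3090) = 1.3289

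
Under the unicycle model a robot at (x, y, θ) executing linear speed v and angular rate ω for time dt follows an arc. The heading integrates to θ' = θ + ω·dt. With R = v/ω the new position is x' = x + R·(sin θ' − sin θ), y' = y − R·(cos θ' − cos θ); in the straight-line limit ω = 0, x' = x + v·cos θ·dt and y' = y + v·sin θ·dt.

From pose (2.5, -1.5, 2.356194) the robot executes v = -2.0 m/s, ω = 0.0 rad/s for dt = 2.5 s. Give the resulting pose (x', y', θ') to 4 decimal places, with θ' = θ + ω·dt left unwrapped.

(6.0355, -5.0355, 2.3562)

θ' = 2.3562 + 0.0·2.5 = 2.3562
ω = 0 → straight: x' = 2.5 + -2.0·cos(2.3562)·2.5 = 6.0355
y' = -1.5 + -2.0·sin(2.3562)·2.5 = -5.0355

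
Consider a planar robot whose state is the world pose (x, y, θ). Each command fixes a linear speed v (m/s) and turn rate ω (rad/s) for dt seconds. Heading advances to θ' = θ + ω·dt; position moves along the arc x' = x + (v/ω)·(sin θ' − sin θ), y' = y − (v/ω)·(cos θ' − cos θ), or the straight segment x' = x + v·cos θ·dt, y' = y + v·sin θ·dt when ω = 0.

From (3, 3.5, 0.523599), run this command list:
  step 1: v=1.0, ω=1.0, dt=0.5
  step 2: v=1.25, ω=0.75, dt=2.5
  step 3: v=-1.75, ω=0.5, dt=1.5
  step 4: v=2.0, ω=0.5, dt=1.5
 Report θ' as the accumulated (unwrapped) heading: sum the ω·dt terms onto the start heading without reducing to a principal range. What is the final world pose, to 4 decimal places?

step 1: θ'=1.0236 (R=1.0000) → pose (3.3540, 3.8457, 1.0236)
step 2: θ'=2.8986 (R=1.6667) → pose (2.3317, 6.3306, 2.8986)
step 3: θ'=3.6486 (R=-3.5000) → pose (4.8733, 6.6681, 3.6486)
step 4: θ'=4.3986 (R=4.0000) → pose (3.0109, 4.4059, 4.3986)

(3.0109, 4.4059, 4.3986)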